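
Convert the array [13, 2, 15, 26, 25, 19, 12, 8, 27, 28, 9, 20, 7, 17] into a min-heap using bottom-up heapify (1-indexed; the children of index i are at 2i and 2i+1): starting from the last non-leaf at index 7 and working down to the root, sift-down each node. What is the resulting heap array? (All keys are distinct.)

[2, 8, 7, 13, 9, 15, 12, 26, 27, 28, 25, 20, 19, 17]

sift down from index 7: already satisfies heap property
sift down from index 6:
  19 vs smaller child 7 at index 13, swap → [13, 2, 15, 26, 25, 7, 12, 8, 27, 28, 9, 20, 19, 17]
sift down from index 5:
  25 vs smaller child 9 at index 11, swap → [13, 2, 15, 26, 9, 7, 12, 8, 27, 28, 25, 20, 19, 17]
sift down from index 4:
  26 vs smaller child 8 at index 8, swap → [13, 2, 15, 8, 9, 7, 12, 26, 27, 28, 25, 20, 19, 17]
sift down from index 3:
  15 vs smaller child 7 at index 6, swap → [13, 2, 7, 8, 9, 15, 12, 26, 27, 28, 25, 20, 19, 17]
sift down from index 2: already satisfies heap property
sift down from index 1:
  13 vs smaller child 2 at index 2, swap → [2, 13, 7, 8, 9, 15, 12, 26, 27, 28, 25, 20, 19, 17]
  13 vs smaller child 8 at index 4, swap → [2, 8, 7, 13, 9, 15, 12, 26, 27, 28, 25, 20, 19, 17]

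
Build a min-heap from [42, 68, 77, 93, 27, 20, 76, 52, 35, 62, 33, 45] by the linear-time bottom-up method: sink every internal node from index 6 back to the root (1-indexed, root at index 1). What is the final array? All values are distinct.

[20, 27, 42, 35, 33, 45, 76, 52, 93, 62, 68, 77]

sift down from index 6: already satisfies heap property
sift down from index 5: already satisfies heap property
sift down from index 4:
  93 vs smaller child 35 at index 9, swap → [42, 68, 77, 35, 27, 20, 76, 52, 93, 62, 33, 45]
sift down from index 3:
  77 vs smaller child 20 at index 6, swap → [42, 68, 20, 35, 27, 77, 76, 52, 93, 62, 33, 45]
  77 vs only child 45 at index 12, swap → [42, 68, 20, 35, 27, 45, 76, 52, 93, 62, 33, 77]
sift down from index 2:
  68 vs smaller child 27 at index 5, swap → [42, 27, 20, 35, 68, 45, 76, 52, 93, 62, 33, 77]
  68 vs smaller child 33 at index 11, swap → [42, 27, 20, 35, 33, 45, 76, 52, 93, 62, 68, 77]
sift down from index 1:
  42 vs smaller child 20 at index 3, swap → [20, 27, 42, 35, 33, 45, 76, 52, 93, 62, 68, 77]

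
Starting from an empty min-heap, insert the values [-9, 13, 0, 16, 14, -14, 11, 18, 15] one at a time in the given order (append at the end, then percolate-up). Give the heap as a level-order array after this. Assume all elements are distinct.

Insert -9:
  append -9 at index 0 → [-9] (no swap needed)
Insert 13:
  append 13 at index 1 → [-9, 13] (no swap needed)
Insert 0:
  append 0 at index 2 → [-9, 13, 0] (no swap needed)
Insert 16:
  append 16 at index 3 → [-9, 13, 0, 16] (no swap needed)
Insert 14:
  append 14 at index 4 → [-9, 13, 0, 16, 14] (no swap needed)
Insert -14:
  append -14 at index 5 → [-9, 13, 0, 16, 14, -14]
  -14 < parent 0 at index 2, swap → [-9, 13, -14, 16, 14, 0]
  -14 < parent -9 at index 0, swap → [-14, 13, -9, 16, 14, 0]
Insert 11:
  append 11 at index 6 → [-14, 13, -9, 16, 14, 0, 11] (no swap needed)
Insert 18:
  append 18 at index 7 → [-14, 13, -9, 16, 14, 0, 11, 18] (no swap needed)
Insert 15:
  append 15 at index 8 → [-14, 13, -9, 16, 14, 0, 11, 18, 15]
  15 < parent 16 at index 3, swap → [-14, 13, -9, 15, 14, 0, 11, 18, 16]

[-14, 13, -9, 15, 14, 0, 11, 18, 16]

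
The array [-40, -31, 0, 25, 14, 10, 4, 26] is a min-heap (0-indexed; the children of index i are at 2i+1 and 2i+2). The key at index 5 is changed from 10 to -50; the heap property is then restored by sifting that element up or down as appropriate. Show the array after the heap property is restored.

[-50, -31, -40, 25, 14, 0, 4, 26]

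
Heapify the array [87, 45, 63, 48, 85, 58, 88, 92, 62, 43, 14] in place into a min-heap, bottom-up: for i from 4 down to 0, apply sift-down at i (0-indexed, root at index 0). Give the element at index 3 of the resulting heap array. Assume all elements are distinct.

48

sift down from index 4:
  85 vs smaller child 14 at index 10, swap → [87, 45, 63, 48, 14, 58, 88, 92, 62, 43, 85]
sift down from index 3: already satisfies heap property
sift down from index 2:
  63 vs smaller child 58 at index 5, swap → [87, 45, 58, 48, 14, 63, 88, 92, 62, 43, 85]
sift down from index 1:
  45 vs smaller child 14 at index 4, swap → [87, 14, 58, 48, 45, 63, 88, 92, 62, 43, 85]
  45 vs smaller child 43 at index 9, swap → [87, 14, 58, 48, 43, 63, 88, 92, 62, 45, 85]
sift down from index 0:
  87 vs smaller child 14 at index 1, swap → [14, 87, 58, 48, 43, 63, 88, 92, 62, 45, 85]
  87 vs smaller child 43 at index 4, swap → [14, 43, 58, 48, 87, 63, 88, 92, 62, 45, 85]
  87 vs smaller child 45 at index 9, swap → [14, 43, 58, 48, 45, 63, 88, 92, 62, 87, 85]
resulting array: [14, 43, 58, 48, 45, 63, 88, 92, 62, 87, 85]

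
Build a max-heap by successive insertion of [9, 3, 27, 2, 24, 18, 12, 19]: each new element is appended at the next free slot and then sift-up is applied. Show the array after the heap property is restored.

Insert 9:
  append 9 at index 0 → [9] (no swap needed)
Insert 3:
  append 3 at index 1 → [9, 3] (no swap needed)
Insert 27:
  append 27 at index 2 → [9, 3, 27]
  27 > parent 9 at index 0, swap → [27, 3, 9]
Insert 2:
  append 2 at index 3 → [27, 3, 9, 2] (no swap needed)
Insert 24:
  append 24 at index 4 → [27, 3, 9, 2, 24]
  24 > parent 3 at index 1, swap → [27, 24, 9, 2, 3]
Insert 18:
  append 18 at index 5 → [27, 24, 9, 2, 3, 18]
  18 > parent 9 at index 2, swap → [27, 24, 18, 2, 3, 9]
Insert 12:
  append 12 at index 6 → [27, 24, 18, 2, 3, 9, 12] (no swap needed)
Insert 19:
  append 19 at index 7 → [27, 24, 18, 2, 3, 9, 12, 19]
  19 > parent 2 at index 3, swap → [27, 24, 18, 19, 3, 9, 12, 2]

[27, 24, 18, 19, 3, 9, 12, 2]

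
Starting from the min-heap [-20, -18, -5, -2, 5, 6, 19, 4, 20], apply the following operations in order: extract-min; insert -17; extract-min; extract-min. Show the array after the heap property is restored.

extract-min → returns -20:
  remove root -20; move last element 20 to root → [20, -18, -5, -2, 5, 6, 19, 4]
  20 vs smaller child -18 at index 1, swap → [-18, 20, -5, -2, 5, 6, 19, 4]
  20 vs smaller child -2 at index 3, swap → [-18, -2, -5, 20, 5, 6, 19, 4]
  20 vs only child 4 at index 7, swap → [-18, -2, -5, 4, 5, 6, 19, 20]
insert -17:
  append -17 at index 8 → [-18, -2, -5, 4, 5, 6, 19, 20, -17]
  -17 < parent 4 at index 3, swap → [-18, -2, -5, -17, 5, 6, 19, 20, 4]
  -17 < parent -2 at index 1, swap → [-18, -17, -5, -2, 5, 6, 19, 20, 4]
extract-min → returns -18:
  remove root -18; move last element 4 to root → [4, -17, -5, -2, 5, 6, 19, 20]
  4 vs smaller child -17 at index 1, swap → [-17, 4, -5, -2, 5, 6, 19, 20]
  4 vs smaller child -2 at index 3, swap → [-17, -2, -5, 4, 5, 6, 19, 20]
extract-min → returns -17:
  remove root -17; move last element 20 to root → [20, -2, -5, 4, 5, 6, 19]
  20 vs smaller child -5 at index 2, swap → [-5, -2, 20, 4, 5, 6, 19]
  20 vs smaller child 6 at index 5, swap → [-5, -2, 6, 4, 5, 20, 19]

[-5, -2, 6, 4, 5, 20, 19]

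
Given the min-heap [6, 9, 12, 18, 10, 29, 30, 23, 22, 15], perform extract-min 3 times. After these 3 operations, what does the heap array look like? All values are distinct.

[12, 15, 23, 18, 22, 29, 30]

extract-min #1 returns 6:
  remove root 6; move last element 15 to root → [15, 9, 12, 18, 10, 29, 30, 23, 22]
  15 vs smaller child 9 at index 1, swap → [9, 15, 12, 18, 10, 29, 30, 23, 22]
  15 vs smaller child 10 at index 4, swap → [9, 10, 12, 18, 15, 29, 30, 23, 22]
extract-min #2 returns 9:
  remove root 9; move last element 22 to root → [22, 10, 12, 18, 15, 29, 30, 23]
  22 vs smaller child 10 at index 1, swap → [10, 22, 12, 18, 15, 29, 30, 23]
  22 vs smaller child 15 at index 4, swap → [10, 15, 12, 18, 22, 29, 30, 23]
extract-min #3 returns 10:
  remove root 10; move last element 23 to root → [23, 15, 12, 18, 22, 29, 30]
  23 vs smaller child 12 at index 2, swap → [12, 15, 23, 18, 22, 29, 30]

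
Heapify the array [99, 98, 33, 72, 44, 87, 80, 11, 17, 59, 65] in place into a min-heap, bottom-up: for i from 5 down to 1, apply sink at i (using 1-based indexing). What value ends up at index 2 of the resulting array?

17

sift down from index 5: already satisfies heap property
sift down from index 4:
  72 vs smaller child 11 at index 8, swap → [99, 98, 33, 11, 44, 87, 80, 72, 17, 59, 65]
sift down from index 3: already satisfies heap property
sift down from index 2:
  98 vs smaller child 11 at index 4, swap → [99, 11, 33, 98, 44, 87, 80, 72, 17, 59, 65]
  98 vs smaller child 17 at index 9, swap → [99, 11, 33, 17, 44, 87, 80, 72, 98, 59, 65]
sift down from index 1:
  99 vs smaller child 11 at index 2, swap → [11, 99, 33, 17, 44, 87, 80, 72, 98, 59, 65]
  99 vs smaller child 17 at index 4, swap → [11, 17, 33, 99, 44, 87, 80, 72, 98, 59, 65]
  99 vs smaller child 72 at index 8, swap → [11, 17, 33, 72, 44, 87, 80, 99, 98, 59, 65]
resulting array: [11, 17, 33, 72, 44, 87, 80, 99, 98, 59, 65]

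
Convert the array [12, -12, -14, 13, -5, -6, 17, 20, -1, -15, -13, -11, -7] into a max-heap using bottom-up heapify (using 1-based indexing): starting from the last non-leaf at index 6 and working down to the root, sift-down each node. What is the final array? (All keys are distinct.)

[20, 13, 17, 12, -5, -6, -14, -12, -1, -15, -13, -11, -7]

sift down from index 6: already satisfies heap property
sift down from index 5: already satisfies heap property
sift down from index 4:
  13 vs larger child 20 at index 8, swap → [12, -12, -14, 20, -5, -6, 17, 13, -1, -15, -13, -11, -7]
sift down from index 3:
  -14 vs larger child 17 at index 7, swap → [12, -12, 17, 20, -5, -6, -14, 13, -1, -15, -13, -11, -7]
sift down from index 2:
  -12 vs larger child 20 at index 4, swap → [12, 20, 17, -12, -5, -6, -14, 13, -1, -15, -13, -11, -7]
  -12 vs larger child 13 at index 8, swap → [12, 20, 17, 13, -5, -6, -14, -12, -1, -15, -13, -11, -7]
sift down from index 1:
  12 vs larger child 20 at index 2, swap → [20, 12, 17, 13, -5, -6, -14, -12, -1, -15, -13, -11, -7]
  12 vs larger child 13 at index 4, swap → [20, 13, 17, 12, -5, -6, -14, -12, -1, -15, -13, -11, -7]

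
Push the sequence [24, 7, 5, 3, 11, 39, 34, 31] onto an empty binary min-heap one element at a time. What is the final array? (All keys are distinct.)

[3, 5, 7, 24, 11, 39, 34, 31]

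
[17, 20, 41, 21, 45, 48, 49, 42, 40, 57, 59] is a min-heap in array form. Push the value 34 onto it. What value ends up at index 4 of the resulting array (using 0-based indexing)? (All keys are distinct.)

append 34 at index 11 → [17, 20, 41, 21, 45, 48, 49, 42, 40, 57, 59, 34]
34 < parent 48 at index 5, swap → [17, 20, 41, 21, 45, 34, 49, 42, 40, 57, 59, 48]
34 < parent 41 at index 2, swap → [17, 20, 34, 21, 45, 41, 49, 42, 40, 57, 59, 48]
resulting array: [17, 20, 34, 21, 45, 41, 49, 42, 40, 57, 59, 48]

45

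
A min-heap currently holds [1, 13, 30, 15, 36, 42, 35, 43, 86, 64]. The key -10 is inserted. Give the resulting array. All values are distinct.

[-10, 1, 30, 15, 13, 42, 35, 43, 86, 64, 36]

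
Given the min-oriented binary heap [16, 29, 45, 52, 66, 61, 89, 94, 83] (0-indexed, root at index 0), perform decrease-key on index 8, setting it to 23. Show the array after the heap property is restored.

set index 8 from 83 to 23 → [16, 29, 45, 52, 66, 61, 89, 94, 23]
23 < parent 52 at index 3, swap → [16, 29, 45, 23, 66, 61, 89, 94, 52]
23 < parent 29 at index 1, swap → [16, 23, 45, 29, 66, 61, 89, 94, 52]

[16, 23, 45, 29, 66, 61, 89, 94, 52]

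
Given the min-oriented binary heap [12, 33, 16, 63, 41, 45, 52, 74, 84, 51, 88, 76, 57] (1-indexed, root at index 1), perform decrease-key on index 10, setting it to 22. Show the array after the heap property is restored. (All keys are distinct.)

set index 10 from 51 to 22 → [12, 33, 16, 63, 41, 45, 52, 74, 84, 22, 88, 76, 57]
22 < parent 41 at index 5, swap → [12, 33, 16, 63, 22, 45, 52, 74, 84, 41, 88, 76, 57]
22 < parent 33 at index 2, swap → [12, 22, 16, 63, 33, 45, 52, 74, 84, 41, 88, 76, 57]

[12, 22, 16, 63, 33, 45, 52, 74, 84, 41, 88, 76, 57]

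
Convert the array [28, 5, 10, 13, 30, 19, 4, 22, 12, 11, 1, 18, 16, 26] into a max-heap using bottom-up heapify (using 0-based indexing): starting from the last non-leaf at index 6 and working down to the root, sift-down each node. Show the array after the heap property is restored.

[30, 28, 26, 22, 11, 19, 10, 13, 12, 5, 1, 18, 16, 4]

sift down from index 6:
  4 vs only child 26 at index 13, swap → [28, 5, 10, 13, 30, 19, 26, 22, 12, 11, 1, 18, 16, 4]
sift down from index 5: already satisfies heap property
sift down from index 4: already satisfies heap property
sift down from index 3:
  13 vs larger child 22 at index 7, swap → [28, 5, 10, 22, 30, 19, 26, 13, 12, 11, 1, 18, 16, 4]
sift down from index 2:
  10 vs larger child 26 at index 6, swap → [28, 5, 26, 22, 30, 19, 10, 13, 12, 11, 1, 18, 16, 4]
sift down from index 1:
  5 vs larger child 30 at index 4, swap → [28, 30, 26, 22, 5, 19, 10, 13, 12, 11, 1, 18, 16, 4]
  5 vs larger child 11 at index 9, swap → [28, 30, 26, 22, 11, 19, 10, 13, 12, 5, 1, 18, 16, 4]
sift down from index 0:
  28 vs larger child 30 at index 1, swap → [30, 28, 26, 22, 11, 19, 10, 13, 12, 5, 1, 18, 16, 4]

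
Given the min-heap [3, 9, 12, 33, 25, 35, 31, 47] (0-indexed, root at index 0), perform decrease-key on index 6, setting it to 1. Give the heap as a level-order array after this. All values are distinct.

[1, 9, 3, 33, 25, 35, 12, 47]

set index 6 from 31 to 1 → [3, 9, 12, 33, 25, 35, 1, 47]
1 < parent 12 at index 2, swap → [3, 9, 1, 33, 25, 35, 12, 47]
1 < parent 3 at index 0, swap → [1, 9, 3, 33, 25, 35, 12, 47]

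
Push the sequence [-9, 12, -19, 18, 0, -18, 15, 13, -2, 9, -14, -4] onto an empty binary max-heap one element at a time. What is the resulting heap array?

Insert -9:
  append -9 at index 0 → [-9] (no swap needed)
Insert 12:
  append 12 at index 1 → [-9, 12]
  12 > parent -9 at index 0, swap → [12, -9]
Insert -19:
  append -19 at index 2 → [12, -9, -19] (no swap needed)
Insert 18:
  append 18 at index 3 → [12, -9, -19, 18]
  18 > parent -9 at index 1, swap → [12, 18, -19, -9]
  18 > parent 12 at index 0, swap → [18, 12, -19, -9]
Insert 0:
  append 0 at index 4 → [18, 12, -19, -9, 0] (no swap needed)
Insert -18:
  append -18 at index 5 → [18, 12, -19, -9, 0, -18]
  -18 > parent -19 at index 2, swap → [18, 12, -18, -9, 0, -19]
Insert 15:
  append 15 at index 6 → [18, 12, -18, -9, 0, -19, 15]
  15 > parent -18 at index 2, swap → [18, 12, 15, -9, 0, -19, -18]
Insert 13:
  append 13 at index 7 → [18, 12, 15, -9, 0, -19, -18, 13]
  13 > parent -9 at index 3, swap → [18, 12, 15, 13, 0, -19, -18, -9]
  13 > parent 12 at index 1, swap → [18, 13, 15, 12, 0, -19, -18, -9]
Insert -2:
  append -2 at index 8 → [18, 13, 15, 12, 0, -19, -18, -9, -2] (no swap needed)
Insert 9:
  append 9 at index 9 → [18, 13, 15, 12, 0, -19, -18, -9, -2, 9]
  9 > parent 0 at index 4, swap → [18, 13, 15, 12, 9, -19, -18, -9, -2, 0]
Insert -14:
  append -14 at index 10 → [18, 13, 15, 12, 9, -19, -18, -9, -2, 0, -14] (no swap needed)
Insert -4:
  append -4 at index 11 → [18, 13, 15, 12, 9, -19, -18, -9, -2, 0, -14, -4]
  -4 > parent -19 at index 5, swap → [18, 13, 15, 12, 9, -4, -18, -9, -2, 0, -14, -19]

[18, 13, 15, 12, 9, -4, -18, -9, -2, 0, -14, -19]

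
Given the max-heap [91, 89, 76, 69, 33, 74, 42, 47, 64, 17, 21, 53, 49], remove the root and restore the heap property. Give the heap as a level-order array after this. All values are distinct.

[89, 69, 76, 64, 33, 74, 42, 47, 49, 17, 21, 53]

remove root 91; move last element 49 to root → [49, 89, 76, 69, 33, 74, 42, 47, 64, 17, 21, 53]
49 vs larger child 89 at index 1, swap → [89, 49, 76, 69, 33, 74, 42, 47, 64, 17, 21, 53]
49 vs larger child 69 at index 3, swap → [89, 69, 76, 49, 33, 74, 42, 47, 64, 17, 21, 53]
49 vs larger child 64 at index 8, swap → [89, 69, 76, 64, 33, 74, 42, 47, 49, 17, 21, 53]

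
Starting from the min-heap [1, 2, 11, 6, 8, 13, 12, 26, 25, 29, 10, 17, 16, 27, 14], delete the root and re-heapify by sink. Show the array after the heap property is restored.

[2, 6, 11, 14, 8, 13, 12, 26, 25, 29, 10, 17, 16, 27]

remove root 1; move last element 14 to root → [14, 2, 11, 6, 8, 13, 12, 26, 25, 29, 10, 17, 16, 27]
14 vs smaller child 2 at index 1, swap → [2, 14, 11, 6, 8, 13, 12, 26, 25, 29, 10, 17, 16, 27]
14 vs smaller child 6 at index 3, swap → [2, 6, 11, 14, 8, 13, 12, 26, 25, 29, 10, 17, 16, 27]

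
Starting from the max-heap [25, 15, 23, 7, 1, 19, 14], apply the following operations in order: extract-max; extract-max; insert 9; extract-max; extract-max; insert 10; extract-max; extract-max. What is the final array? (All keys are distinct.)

extract-max → returns 25:
  remove root 25; move last element 14 to root → [14, 15, 23, 7, 1, 19]
  14 vs larger child 23 at index 2, swap → [23, 15, 14, 7, 1, 19]
  14 vs only child 19 at index 5, swap → [23, 15, 19, 7, 1, 14]
extract-max → returns 23:
  remove root 23; move last element 14 to root → [14, 15, 19, 7, 1]
  14 vs larger child 19 at index 2, swap → [19, 15, 14, 7, 1]
insert 9:
  append 9 at index 5 → [19, 15, 14, 7, 1, 9] (no swap needed)
extract-max → returns 19:
  remove root 19; move last element 9 to root → [9, 15, 14, 7, 1]
  9 vs larger child 15 at index 1, swap → [15, 9, 14, 7, 1]
extract-max → returns 15:
  remove root 15; move last element 1 to root → [1, 9, 14, 7]
  1 vs larger child 14 at index 2, swap → [14, 9, 1, 7]
insert 10:
  append 10 at index 4 → [14, 9, 1, 7, 10]
  10 > parent 9 at index 1, swap → [14, 10, 1, 7, 9]
extract-max → returns 14:
  remove root 14; move last element 9 to root → [9, 10, 1, 7]
  9 vs larger child 10 at index 1, swap → [10, 9, 1, 7]
extract-max → returns 10:
  remove root 10; move last element 7 to root → [7, 9, 1]
  7 vs larger child 9 at index 1, swap → [9, 7, 1]

[9, 7, 1]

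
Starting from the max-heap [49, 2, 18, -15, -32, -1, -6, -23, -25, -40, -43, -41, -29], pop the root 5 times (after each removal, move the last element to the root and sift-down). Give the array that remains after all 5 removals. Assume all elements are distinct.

extract-max #1 returns 49:
  remove root 49; move last element -29 to root → [-29, 2, 18, -15, -32, -1, -6, -23, -25, -40, -43, -41]
  -29 vs larger child 18 at index 2, swap → [18, 2, -29, -15, -32, -1, -6, -23, -25, -40, -43, -41]
  -29 vs larger child -1 at index 5, swap → [18, 2, -1, -15, -32, -29, -6, -23, -25, -40, -43, -41]
extract-max #2 returns 18:
  remove root 18; move last element -41 to root → [-41, 2, -1, -15, -32, -29, -6, -23, -25, -40, -43]
  -41 vs larger child 2 at index 1, swap → [2, -41, -1, -15, -32, -29, -6, -23, -25, -40, -43]
  -41 vs larger child -15 at index 3, swap → [2, -15, -1, -41, -32, -29, -6, -23, -25, -40, -43]
  -41 vs larger child -23 at index 7, swap → [2, -15, -1, -23, -32, -29, -6, -41, -25, -40, -43]
extract-max #3 returns 2:
  remove root 2; move last element -43 to root → [-43, -15, -1, -23, -32, -29, -6, -41, -25, -40]
  -43 vs larger child -1 at index 2, swap → [-1, -15, -43, -23, -32, -29, -6, -41, -25, -40]
  -43 vs larger child -6 at index 6, swap → [-1, -15, -6, -23, -32, -29, -43, -41, -25, -40]
extract-max #4 returns -1:
  remove root -1; move last element -40 to root → [-40, -15, -6, -23, -32, -29, -43, -41, -25]
  -40 vs larger child -6 at index 2, swap → [-6, -15, -40, -23, -32, -29, -43, -41, -25]
  -40 vs larger child -29 at index 5, swap → [-6, -15, -29, -23, -32, -40, -43, -41, -25]
extract-max #5 returns -6:
  remove root -6; move last element -25 to root → [-25, -15, -29, -23, -32, -40, -43, -41]
  -25 vs larger child -15 at index 1, swap → [-15, -25, -29, -23, -32, -40, -43, -41]
  -25 vs larger child -23 at index 3, swap → [-15, -23, -29, -25, -32, -40, -43, -41]

[-15, -23, -29, -25, -32, -40, -43, -41]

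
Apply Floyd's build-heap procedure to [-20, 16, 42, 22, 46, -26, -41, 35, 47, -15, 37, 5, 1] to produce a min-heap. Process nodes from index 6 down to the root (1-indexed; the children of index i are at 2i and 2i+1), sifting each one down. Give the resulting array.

sift down from index 6: already satisfies heap property
sift down from index 5:
  46 vs smaller child -15 at index 10, swap → [-20, 16, 42, 22, -15, -26, -41, 35, 47, 46, 37, 5, 1]
sift down from index 4: already satisfies heap property
sift down from index 3:
  42 vs smaller child -41 at index 7, swap → [-20, 16, -41, 22, -15, -26, 42, 35, 47, 46, 37, 5, 1]
sift down from index 2:
  16 vs smaller child -15 at index 5, swap → [-20, -15, -41, 22, 16, -26, 42, 35, 47, 46, 37, 5, 1]
sift down from index 1:
  -20 vs smaller child -41 at index 3, swap → [-41, -15, -20, 22, 16, -26, 42, 35, 47, 46, 37, 5, 1]
  -20 vs smaller child -26 at index 6, swap → [-41, -15, -26, 22, 16, -20, 42, 35, 47, 46, 37, 5, 1]

[-41, -15, -26, 22, 16, -20, 42, 35, 47, 46, 37, 5, 1]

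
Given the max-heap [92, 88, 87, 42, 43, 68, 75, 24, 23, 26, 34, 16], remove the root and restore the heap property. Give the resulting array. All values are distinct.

remove root 92; move last element 16 to root → [16, 88, 87, 42, 43, 68, 75, 24, 23, 26, 34]
16 vs larger child 88 at index 1, swap → [88, 16, 87, 42, 43, 68, 75, 24, 23, 26, 34]
16 vs larger child 43 at index 4, swap → [88, 43, 87, 42, 16, 68, 75, 24, 23, 26, 34]
16 vs larger child 34 at index 10, swap → [88, 43, 87, 42, 34, 68, 75, 24, 23, 26, 16]

[88, 43, 87, 42, 34, 68, 75, 24, 23, 26, 16]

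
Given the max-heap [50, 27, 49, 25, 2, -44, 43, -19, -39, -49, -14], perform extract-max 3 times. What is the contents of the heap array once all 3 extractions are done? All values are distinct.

extract-max #1 returns 50:
  remove root 50; move last element -14 to root → [-14, 27, 49, 25, 2, -44, 43, -19, -39, -49]
  -14 vs larger child 49 at index 2, swap → [49, 27, -14, 25, 2, -44, 43, -19, -39, -49]
  -14 vs larger child 43 at index 6, swap → [49, 27, 43, 25, 2, -44, -14, -19, -39, -49]
extract-max #2 returns 49:
  remove root 49; move last element -49 to root → [-49, 27, 43, 25, 2, -44, -14, -19, -39]
  -49 vs larger child 43 at index 2, swap → [43, 27, -49, 25, 2, -44, -14, -19, -39]
  -49 vs larger child -14 at index 6, swap → [43, 27, -14, 25, 2, -44, -49, -19, -39]
extract-max #3 returns 43:
  remove root 43; move last element -39 to root → [-39, 27, -14, 25, 2, -44, -49, -19]
  -39 vs larger child 27 at index 1, swap → [27, -39, -14, 25, 2, -44, -49, -19]
  -39 vs larger child 25 at index 3, swap → [27, 25, -14, -39, 2, -44, -49, -19]
  -39 vs only child -19 at index 7, swap → [27, 25, -14, -19, 2, -44, -49, -39]

[27, 25, -14, -19, 2, -44, -49, -39]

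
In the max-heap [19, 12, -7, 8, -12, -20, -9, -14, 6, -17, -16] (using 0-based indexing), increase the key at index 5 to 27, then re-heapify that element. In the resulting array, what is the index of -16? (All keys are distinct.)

10

set index 5 from -20 to 27 → [19, 12, -7, 8, -12, 27, -9, -14, 6, -17, -16]
27 > parent -7 at index 2, swap → [19, 12, 27, 8, -12, -7, -9, -14, 6, -17, -16]
27 > parent 19 at index 0, swap → [27, 12, 19, 8, -12, -7, -9, -14, 6, -17, -16]
resulting array: [27, 12, 19, 8, -12, -7, -9, -14, 6, -17, -16]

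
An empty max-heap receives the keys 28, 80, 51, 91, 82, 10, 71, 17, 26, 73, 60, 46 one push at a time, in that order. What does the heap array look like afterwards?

Insert 28:
  append 28 at index 0 → [28] (no swap needed)
Insert 80:
  append 80 at index 1 → [28, 80]
  80 > parent 28 at index 0, swap → [80, 28]
Insert 51:
  append 51 at index 2 → [80, 28, 51] (no swap needed)
Insert 91:
  append 91 at index 3 → [80, 28, 51, 91]
  91 > parent 28 at index 1, swap → [80, 91, 51, 28]
  91 > parent 80 at index 0, swap → [91, 80, 51, 28]
Insert 82:
  append 82 at index 4 → [91, 80, 51, 28, 82]
  82 > parent 80 at index 1, swap → [91, 82, 51, 28, 80]
Insert 10:
  append 10 at index 5 → [91, 82, 51, 28, 80, 10] (no swap needed)
Insert 71:
  append 71 at index 6 → [91, 82, 51, 28, 80, 10, 71]
  71 > parent 51 at index 2, swap → [91, 82, 71, 28, 80, 10, 51]
Insert 17:
  append 17 at index 7 → [91, 82, 71, 28, 80, 10, 51, 17] (no swap needed)
Insert 26:
  append 26 at index 8 → [91, 82, 71, 28, 80, 10, 51, 17, 26] (no swap needed)
Insert 73:
  append 73 at index 9 → [91, 82, 71, 28, 80, 10, 51, 17, 26, 73] (no swap needed)
Insert 60:
  append 60 at index 10 → [91, 82, 71, 28, 80, 10, 51, 17, 26, 73, 60] (no swap needed)
Insert 46:
  append 46 at index 11 → [91, 82, 71, 28, 80, 10, 51, 17, 26, 73, 60, 46]
  46 > parent 10 at index 5, swap → [91, 82, 71, 28, 80, 46, 51, 17, 26, 73, 60, 10]

[91, 82, 71, 28, 80, 46, 51, 17, 26, 73, 60, 10]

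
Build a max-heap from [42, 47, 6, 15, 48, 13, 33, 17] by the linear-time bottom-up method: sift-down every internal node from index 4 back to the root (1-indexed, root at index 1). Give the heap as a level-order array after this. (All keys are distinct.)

[48, 47, 33, 17, 42, 13, 6, 15]

sift down from index 4:
  15 vs only child 17 at index 8, swap → [42, 47, 6, 17, 48, 13, 33, 15]
sift down from index 3:
  6 vs larger child 33 at index 7, swap → [42, 47, 33, 17, 48, 13, 6, 15]
sift down from index 2:
  47 vs larger child 48 at index 5, swap → [42, 48, 33, 17, 47, 13, 6, 15]
sift down from index 1:
  42 vs larger child 48 at index 2, swap → [48, 42, 33, 17, 47, 13, 6, 15]
  42 vs larger child 47 at index 5, swap → [48, 47, 33, 17, 42, 13, 6, 15]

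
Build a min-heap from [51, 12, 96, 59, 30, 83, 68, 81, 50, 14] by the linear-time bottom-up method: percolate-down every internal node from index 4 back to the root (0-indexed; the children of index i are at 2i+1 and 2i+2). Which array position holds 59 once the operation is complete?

8

sift down from index 4:
  30 vs only child 14 at index 9, swap → [51, 12, 96, 59, 14, 83, 68, 81, 50, 30]
sift down from index 3:
  59 vs smaller child 50 at index 8, swap → [51, 12, 96, 50, 14, 83, 68, 81, 59, 30]
sift down from index 2:
  96 vs smaller child 68 at index 6, swap → [51, 12, 68, 50, 14, 83, 96, 81, 59, 30]
sift down from index 1: already satisfies heap property
sift down from index 0:
  51 vs smaller child 12 at index 1, swap → [12, 51, 68, 50, 14, 83, 96, 81, 59, 30]
  51 vs smaller child 14 at index 4, swap → [12, 14, 68, 50, 51, 83, 96, 81, 59, 30]
  51 vs only child 30 at index 9, swap → [12, 14, 68, 50, 30, 83, 96, 81, 59, 51]
resulting array: [12, 14, 68, 50, 30, 83, 96, 81, 59, 51]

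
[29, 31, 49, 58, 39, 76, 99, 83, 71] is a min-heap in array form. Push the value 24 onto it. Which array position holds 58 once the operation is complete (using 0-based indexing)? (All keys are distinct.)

3

append 24 at index 9 → [29, 31, 49, 58, 39, 76, 99, 83, 71, 24]
24 < parent 39 at index 4, swap → [29, 31, 49, 58, 24, 76, 99, 83, 71, 39]
24 < parent 31 at index 1, swap → [29, 24, 49, 58, 31, 76, 99, 83, 71, 39]
24 < parent 29 at index 0, swap → [24, 29, 49, 58, 31, 76, 99, 83, 71, 39]
resulting array: [24, 29, 49, 58, 31, 76, 99, 83, 71, 39]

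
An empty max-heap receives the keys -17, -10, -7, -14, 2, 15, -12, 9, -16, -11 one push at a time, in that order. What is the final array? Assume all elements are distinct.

Insert -17:
  append -17 at index 0 → [-17] (no swap needed)
Insert -10:
  append -10 at index 1 → [-17, -10]
  -10 > parent -17 at index 0, swap → [-10, -17]
Insert -7:
  append -7 at index 2 → [-10, -17, -7]
  -7 > parent -10 at index 0, swap → [-7, -17, -10]
Insert -14:
  append -14 at index 3 → [-7, -17, -10, -14]
  -14 > parent -17 at index 1, swap → [-7, -14, -10, -17]
Insert 2:
  append 2 at index 4 → [-7, -14, -10, -17, 2]
  2 > parent -14 at index 1, swap → [-7, 2, -10, -17, -14]
  2 > parent -7 at index 0, swap → [2, -7, -10, -17, -14]
Insert 15:
  append 15 at index 5 → [2, -7, -10, -17, -14, 15]
  15 > parent -10 at index 2, swap → [2, -7, 15, -17, -14, -10]
  15 > parent 2 at index 0, swap → [15, -7, 2, -17, -14, -10]
Insert -12:
  append -12 at index 6 → [15, -7, 2, -17, -14, -10, -12] (no swap needed)
Insert 9:
  append 9 at index 7 → [15, -7, 2, -17, -14, -10, -12, 9]
  9 > parent -17 at index 3, swap → [15, -7, 2, 9, -14, -10, -12, -17]
  9 > parent -7 at index 1, swap → [15, 9, 2, -7, -14, -10, -12, -17]
Insert -16:
  append -16 at index 8 → [15, 9, 2, -7, -14, -10, -12, -17, -16] (no swap needed)
Insert -11:
  append -11 at index 9 → [15, 9, 2, -7, -14, -10, -12, -17, -16, -11]
  -11 > parent -14 at index 4, swap → [15, 9, 2, -7, -11, -10, -12, -17, -16, -14]

[15, 9, 2, -7, -11, -10, -12, -17, -16, -14]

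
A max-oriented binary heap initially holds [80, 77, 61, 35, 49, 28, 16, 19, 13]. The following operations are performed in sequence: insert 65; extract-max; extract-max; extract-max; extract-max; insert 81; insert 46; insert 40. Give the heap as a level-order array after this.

insert 65:
  append 65 at index 9 → [80, 77, 61, 35, 49, 28, 16, 19, 13, 65]
  65 > parent 49 at index 4, swap → [80, 77, 61, 35, 65, 28, 16, 19, 13, 49]
extract-max → returns 80:
  remove root 80; move last element 49 to root → [49, 77, 61, 35, 65, 28, 16, 19, 13]
  49 vs larger child 77 at index 1, swap → [77, 49, 61, 35, 65, 28, 16, 19, 13]
  49 vs larger child 65 at index 4, swap → [77, 65, 61, 35, 49, 28, 16, 19, 13]
extract-max → returns 77:
  remove root 77; move last element 13 to root → [13, 65, 61, 35, 49, 28, 16, 19]
  13 vs larger child 65 at index 1, swap → [65, 13, 61, 35, 49, 28, 16, 19]
  13 vs larger child 49 at index 4, swap → [65, 49, 61, 35, 13, 28, 16, 19]
extract-max → returns 65:
  remove root 65; move last element 19 to root → [19, 49, 61, 35, 13, 28, 16]
  19 vs larger child 61 at index 2, swap → [61, 49, 19, 35, 13, 28, 16]
  19 vs larger child 28 at index 5, swap → [61, 49, 28, 35, 13, 19, 16]
extract-max → returns 61:
  remove root 61; move last element 16 to root → [16, 49, 28, 35, 13, 19]
  16 vs larger child 49 at index 1, swap → [49, 16, 28, 35, 13, 19]
  16 vs larger child 35 at index 3, swap → [49, 35, 28, 16, 13, 19]
insert 81:
  append 81 at index 6 → [49, 35, 28, 16, 13, 19, 81]
  81 > parent 28 at index 2, swap → [49, 35, 81, 16, 13, 19, 28]
  81 > parent 49 at index 0, swap → [81, 35, 49, 16, 13, 19, 28]
insert 46:
  append 46 at index 7 → [81, 35, 49, 16, 13, 19, 28, 46]
  46 > parent 16 at index 3, swap → [81, 35, 49, 46, 13, 19, 28, 16]
  46 > parent 35 at index 1, swap → [81, 46, 49, 35, 13, 19, 28, 16]
insert 40:
  append 40 at index 8 → [81, 46, 49, 35, 13, 19, 28, 16, 40]
  40 > parent 35 at index 3, swap → [81, 46, 49, 40, 13, 19, 28, 16, 35]

[81, 46, 49, 40, 13, 19, 28, 16, 35]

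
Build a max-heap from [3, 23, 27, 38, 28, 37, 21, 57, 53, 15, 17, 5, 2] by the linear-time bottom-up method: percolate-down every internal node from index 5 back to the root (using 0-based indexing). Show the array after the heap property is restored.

sift down from index 5: already satisfies heap property
sift down from index 4: already satisfies heap property
sift down from index 3:
  38 vs larger child 57 at index 7, swap → [3, 23, 27, 57, 28, 37, 21, 38, 53, 15, 17, 5, 2]
sift down from index 2:
  27 vs larger child 37 at index 5, swap → [3, 23, 37, 57, 28, 27, 21, 38, 53, 15, 17, 5, 2]
sift down from index 1:
  23 vs larger child 57 at index 3, swap → [3, 57, 37, 23, 28, 27, 21, 38, 53, 15, 17, 5, 2]
  23 vs larger child 53 at index 8, swap → [3, 57, 37, 53, 28, 27, 21, 38, 23, 15, 17, 5, 2]
sift down from index 0:
  3 vs larger child 57 at index 1, swap → [57, 3, 37, 53, 28, 27, 21, 38, 23, 15, 17, 5, 2]
  3 vs larger child 53 at index 3, swap → [57, 53, 37, 3, 28, 27, 21, 38, 23, 15, 17, 5, 2]
  3 vs larger child 38 at index 7, swap → [57, 53, 37, 38, 28, 27, 21, 3, 23, 15, 17, 5, 2]

[57, 53, 37, 38, 28, 27, 21, 3, 23, 15, 17, 5, 2]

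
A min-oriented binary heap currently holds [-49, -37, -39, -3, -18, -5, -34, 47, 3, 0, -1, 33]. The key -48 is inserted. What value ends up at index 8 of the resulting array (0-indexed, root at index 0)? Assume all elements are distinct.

3

append -48 at index 12 → [-49, -37, -39, -3, -18, -5, -34, 47, 3, 0, -1, 33, -48]
-48 < parent -5 at index 5, swap → [-49, -37, -39, -3, -18, -48, -34, 47, 3, 0, -1, 33, -5]
-48 < parent -39 at index 2, swap → [-49, -37, -48, -3, -18, -39, -34, 47, 3, 0, -1, 33, -5]
resulting array: [-49, -37, -48, -3, -18, -39, -34, 47, 3, 0, -1, 33, -5]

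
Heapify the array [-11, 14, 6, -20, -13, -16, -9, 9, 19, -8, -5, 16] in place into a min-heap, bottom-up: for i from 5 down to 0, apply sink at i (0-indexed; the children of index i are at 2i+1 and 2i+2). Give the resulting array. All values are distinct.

[-20, -13, -16, 9, -11, 6, -9, 14, 19, -8, -5, 16]

sift down from index 5: already satisfies heap property
sift down from index 4: already satisfies heap property
sift down from index 3: already satisfies heap property
sift down from index 2:
  6 vs smaller child -16 at index 5, swap → [-11, 14, -16, -20, -13, 6, -9, 9, 19, -8, -5, 16]
sift down from index 1:
  14 vs smaller child -20 at index 3, swap → [-11, -20, -16, 14, -13, 6, -9, 9, 19, -8, -5, 16]
  14 vs smaller child 9 at index 7, swap → [-11, -20, -16, 9, -13, 6, -9, 14, 19, -8, -5, 16]
sift down from index 0:
  -11 vs smaller child -20 at index 1, swap → [-20, -11, -16, 9, -13, 6, -9, 14, 19, -8, -5, 16]
  -11 vs smaller child -13 at index 4, swap → [-20, -13, -16, 9, -11, 6, -9, 14, 19, -8, -5, 16]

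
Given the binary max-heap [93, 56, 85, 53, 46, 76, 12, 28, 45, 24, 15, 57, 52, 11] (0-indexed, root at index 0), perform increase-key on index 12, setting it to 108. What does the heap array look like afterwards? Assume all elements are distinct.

[108, 56, 93, 53, 46, 85, 12, 28, 45, 24, 15, 57, 76, 11]

set index 12 from 52 to 108 → [93, 56, 85, 53, 46, 76, 12, 28, 45, 24, 15, 57, 108, 11]
108 > parent 76 at index 5, swap → [93, 56, 85, 53, 46, 108, 12, 28, 45, 24, 15, 57, 76, 11]
108 > parent 85 at index 2, swap → [93, 56, 108, 53, 46, 85, 12, 28, 45, 24, 15, 57, 76, 11]
108 > parent 93 at index 0, swap → [108, 56, 93, 53, 46, 85, 12, 28, 45, 24, 15, 57, 76, 11]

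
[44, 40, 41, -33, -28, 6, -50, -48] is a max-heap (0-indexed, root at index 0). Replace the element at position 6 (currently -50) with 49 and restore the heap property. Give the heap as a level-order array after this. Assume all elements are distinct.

[49, 40, 44, -33, -28, 6, 41, -48]

set index 6 from -50 to 49 → [44, 40, 41, -33, -28, 6, 49, -48]
49 > parent 41 at index 2, swap → [44, 40, 49, -33, -28, 6, 41, -48]
49 > parent 44 at index 0, swap → [49, 40, 44, -33, -28, 6, 41, -48]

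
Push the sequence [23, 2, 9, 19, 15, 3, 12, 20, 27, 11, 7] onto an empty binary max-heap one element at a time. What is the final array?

[27, 23, 12, 20, 15, 3, 9, 2, 19, 11, 7]

Insert 23:
  append 23 at index 0 → [23] (no swap needed)
Insert 2:
  append 2 at index 1 → [23, 2] (no swap needed)
Insert 9:
  append 9 at index 2 → [23, 2, 9] (no swap needed)
Insert 19:
  append 19 at index 3 → [23, 2, 9, 19]
  19 > parent 2 at index 1, swap → [23, 19, 9, 2]
Insert 15:
  append 15 at index 4 → [23, 19, 9, 2, 15] (no swap needed)
Insert 3:
  append 3 at index 5 → [23, 19, 9, 2, 15, 3] (no swap needed)
Insert 12:
  append 12 at index 6 → [23, 19, 9, 2, 15, 3, 12]
  12 > parent 9 at index 2, swap → [23, 19, 12, 2, 15, 3, 9]
Insert 20:
  append 20 at index 7 → [23, 19, 12, 2, 15, 3, 9, 20]
  20 > parent 2 at index 3, swap → [23, 19, 12, 20, 15, 3, 9, 2]
  20 > parent 19 at index 1, swap → [23, 20, 12, 19, 15, 3, 9, 2]
Insert 27:
  append 27 at index 8 → [23, 20, 12, 19, 15, 3, 9, 2, 27]
  27 > parent 19 at index 3, swap → [23, 20, 12, 27, 15, 3, 9, 2, 19]
  27 > parent 20 at index 1, swap → [23, 27, 12, 20, 15, 3, 9, 2, 19]
  27 > parent 23 at index 0, swap → [27, 23, 12, 20, 15, 3, 9, 2, 19]
Insert 11:
  append 11 at index 9 → [27, 23, 12, 20, 15, 3, 9, 2, 19, 11] (no swap needed)
Insert 7:
  append 7 at index 10 → [27, 23, 12, 20, 15, 3, 9, 2, 19, 11, 7] (no swap needed)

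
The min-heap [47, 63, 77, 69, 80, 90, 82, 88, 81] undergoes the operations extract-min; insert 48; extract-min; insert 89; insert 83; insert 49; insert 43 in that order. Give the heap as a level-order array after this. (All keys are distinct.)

extract-min → returns 47:
  remove root 47; move last element 81 to root → [81, 63, 77, 69, 80, 90, 82, 88]
  81 vs smaller child 63 at index 1, swap → [63, 81, 77, 69, 80, 90, 82, 88]
  81 vs smaller child 69 at index 3, swap → [63, 69, 77, 81, 80, 90, 82, 88]
insert 48:
  append 48 at index 8 → [63, 69, 77, 81, 80, 90, 82, 88, 48]
  48 < parent 81 at index 3, swap → [63, 69, 77, 48, 80, 90, 82, 88, 81]
  48 < parent 69 at index 1, swap → [63, 48, 77, 69, 80, 90, 82, 88, 81]
  48 < parent 63 at index 0, swap → [48, 63, 77, 69, 80, 90, 82, 88, 81]
extract-min → returns 48:
  remove root 48; move last element 81 to root → [81, 63, 77, 69, 80, 90, 82, 88]
  81 vs smaller child 63 at index 1, swap → [63, 81, 77, 69, 80, 90, 82, 88]
  81 vs smaller child 69 at index 3, swap → [63, 69, 77, 81, 80, 90, 82, 88]
insert 89:
  append 89 at index 8 → [63, 69, 77, 81, 80, 90, 82, 88, 89] (no swap needed)
insert 83:
  append 83 at index 9 → [63, 69, 77, 81, 80, 90, 82, 88, 89, 83] (no swap needed)
insert 49:
  append 49 at index 10 → [63, 69, 77, 81, 80, 90, 82, 88, 89, 83, 49]
  49 < parent 80 at index 4, swap → [63, 69, 77, 81, 49, 90, 82, 88, 89, 83, 80]
  49 < parent 69 at index 1, swap → [63, 49, 77, 81, 69, 90, 82, 88, 89, 83, 80]
  49 < parent 63 at index 0, swap → [49, 63, 77, 81, 69, 90, 82, 88, 89, 83, 80]
insert 43:
  append 43 at index 11 → [49, 63, 77, 81, 69, 90, 82, 88, 89, 83, 80, 43]
  43 < parent 90 at index 5, swap → [49, 63, 77, 81, 69, 43, 82, 88, 89, 83, 80, 90]
  43 < parent 77 at index 2, swap → [49, 63, 43, 81, 69, 77, 82, 88, 89, 83, 80, 90]
  43 < parent 49 at index 0, swap → [43, 63, 49, 81, 69, 77, 82, 88, 89, 83, 80, 90]

[43, 63, 49, 81, 69, 77, 82, 88, 89, 83, 80, 90]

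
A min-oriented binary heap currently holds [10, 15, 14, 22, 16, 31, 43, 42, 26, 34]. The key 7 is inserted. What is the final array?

append 7 at index 10 → [10, 15, 14, 22, 16, 31, 43, 42, 26, 34, 7]
7 < parent 16 at index 4, swap → [10, 15, 14, 22, 7, 31, 43, 42, 26, 34, 16]
7 < parent 15 at index 1, swap → [10, 7, 14, 22, 15, 31, 43, 42, 26, 34, 16]
7 < parent 10 at index 0, swap → [7, 10, 14, 22, 15, 31, 43, 42, 26, 34, 16]

[7, 10, 14, 22, 15, 31, 43, 42, 26, 34, 16]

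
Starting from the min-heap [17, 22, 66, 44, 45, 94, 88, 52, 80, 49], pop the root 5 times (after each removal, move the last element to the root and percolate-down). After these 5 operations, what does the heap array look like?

[52, 80, 66, 88, 94]

extract-min #1 returns 17:
  remove root 17; move last element 49 to root → [49, 22, 66, 44, 45, 94, 88, 52, 80]
  49 vs smaller child 22 at index 1, swap → [22, 49, 66, 44, 45, 94, 88, 52, 80]
  49 vs smaller child 44 at index 3, swap → [22, 44, 66, 49, 45, 94, 88, 52, 80]
extract-min #2 returns 22:
  remove root 22; move last element 80 to root → [80, 44, 66, 49, 45, 94, 88, 52]
  80 vs smaller child 44 at index 1, swap → [44, 80, 66, 49, 45, 94, 88, 52]
  80 vs smaller child 45 at index 4, swap → [44, 45, 66, 49, 80, 94, 88, 52]
extract-min #3 returns 44:
  remove root 44; move last element 52 to root → [52, 45, 66, 49, 80, 94, 88]
  52 vs smaller child 45 at index 1, swap → [45, 52, 66, 49, 80, 94, 88]
  52 vs smaller child 49 at index 3, swap → [45, 49, 66, 52, 80, 94, 88]
extract-min #4 returns 45:
  remove root 45; move last element 88 to root → [88, 49, 66, 52, 80, 94]
  88 vs smaller child 49 at index 1, swap → [49, 88, 66, 52, 80, 94]
  88 vs smaller child 52 at index 3, swap → [49, 52, 66, 88, 80, 94]
extract-min #5 returns 49:
  remove root 49; move last element 94 to root → [94, 52, 66, 88, 80]
  94 vs smaller child 52 at index 1, swap → [52, 94, 66, 88, 80]
  94 vs smaller child 80 at index 4, swap → [52, 80, 66, 88, 94]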